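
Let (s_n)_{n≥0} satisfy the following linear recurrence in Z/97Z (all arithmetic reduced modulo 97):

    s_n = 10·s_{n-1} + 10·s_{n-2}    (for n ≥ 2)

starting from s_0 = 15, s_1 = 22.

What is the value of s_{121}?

50

s_2 = 10·22 + 10·15 = 79
s_3 = 10·79 + 10·22 = 40
s_4 = 10·40 + 10·79 = 26
s_5 = 10·26 + 10·40 = 78
s_6 = 10·78 + 10·26 = 70
s_7 = 10·70 + 10·78 = 25
s_8 = 10·25 + 10·70 = 77
s_9 = 10·77 + 10·25 = 50
s_10 = 10·50 + 10·77 = 9
s_11 = 10·9 + 10·50 = 8
s_12 = 10·8 + 10·9 = 73
s_13 = 10·73 + 10·8 = 34
s_14 = 10·34 + 10·73 = 3
s_15 = 10·3 + 10·34 = 79
s_16 = 10·79 + 10·3 = 44
s_17 = 10·44 + 10·79 = 66
s_18 = 10·66 + 10·44 = 33
s_19 = 10·33 + 10·66 = 20
s_20 = 10·20 + 10·33 = 45
s_21 = 10·45 + 10·20 = 68
s_22 = 10·68 + 10·45 = 63
s_23 = 10·63 + 10·68 = 49
s_24 = 10·49 + 10·63 = 53
s_25 = 10·53 + 10·49 = 50
s_26 = 10·50 + 10·53 = 60
s_27 = 10·60 + 10·50 = 33
s_28 = 10·33 + 10·60 = 57
s_29 = 10·57 + 10·33 = 27
s_30 = 10·27 + 10·57 = 64
s_31 = 10·64 + 10·27 = 37
s_32 = 10·37 + 10·64 = 40
s_33 = 10·40 + 10·37 = 91
s_34 = 10·91 + 10·40 = 49
s_35 = 10·49 + 10·91 = 42
s_36 = 10·42 + 10·49 = 37
s_37 = 10·37 + 10·42 = 14
s_38 = 10·14 + 10·37 = 25
s_39 = 10·25 + 10·14 = 2
s_40 = 10·2 + 10·25 = 76
s_41 = 10·76 + 10·2 = 4
s_42 = 10·4 + 10·76 = 24
s_43 = 10·24 + 10·4 = 86
s_44 = 10·86 + 10·24 = 33
s_45 = 10·33 + 10·86 = 26
s_46 = 10·26 + 10·33 = 8
s_47 = 10·8 + 10·26 = 49
s_48 = 10·49 + 10·8 = 85
s_49 = 10·85 + 10·49 = 79
s_50 = 10·79 + 10·85 = 88
s_51 = 10·88 + 10·79 = 21
s_52 = 10·21 + 10·88 = 23
s_53 = 10·23 + 10·21 = 52
s_54 = 10·52 + 10·23 = 71
s_55 = 10·71 + 10·52 = 66
s_56 = 10·66 + 10·71 = 12
s_57 = 10·12 + 10·66 = 4
s_58 = 10·4 + 10·12 = 63
s_59 = 10·63 + 10·4 = 88
s_60 = 10·88 + 10·63 = 55
s_61 = 10·55 + 10·88 = 72
s_62 = 10·72 + 10·55 = 9
s_63 = 10·9 + 10·72 = 34
s_64 = 10·34 + 10·9 = 42
s_65 = 10·42 + 10·34 = 81
s_66 = 10·81 + 10·42 = 66
s_67 = 10·66 + 10·81 = 15
s_68 = 10·15 + 10·66 = 34
s_69 = 10·34 + 10·15 = 5
s_70 = 10·5 + 10·34 = 2
s_71 = 10·2 + 10·5 = 70
s_72 = 10·70 + 10·2 = 41
s_73 = 10·41 + 10·70 = 43
s_74 = 10·43 + 10·41 = 64
s_75 = 10·64 + 10·43 = 3
s_76 = 10·3 + 10·64 = 88
s_77 = 10·88 + 10·3 = 37
s_78 = 10·37 + 10·88 = 86
s_79 = 10·86 + 10·37 = 66
s_80 = 10·66 + 10·86 = 65
s_81 = 10·65 + 10·66 = 49
s_82 = 10·49 + 10·65 = 73
s_83 = 10·73 + 10·49 = 56
s_84 = 10·56 + 10·73 = 29
s_85 = 10·29 + 10·56 = 74
s_86 = 10·74 + 10·29 = 60
s_87 = 10·60 + 10·74 = 79
s_88 = 10·79 + 10·60 = 32
s_89 = 10·32 + 10·79 = 43
s_90 = 10·43 + 10·32 = 71
s_91 = 10·71 + 10·43 = 73
s_92 = 10·73 + 10·71 = 82
s_93 = 10·82 + 10·73 = 95
s_94 = 10·95 + 10·82 = 24
s_95 = 10·24 + 10·95 = 26
s_96 = 10·26 + 10·24 = 15
s_97 = 10·15 + 10·26 = 22
s_98 = 10·22 + 10·15 = 79
s_99 = 10·79 + 10·22 = 40
s_100 = 10·40 + 10·79 = 26
s_101 = 10·26 + 10·40 = 78
s_102 = 10·78 + 10·26 = 70
s_103 = 10·70 + 10·78 = 25
s_104 = 10·25 + 10·70 = 77
s_105 = 10·77 + 10·25 = 50
s_106 = 10·50 + 10·77 = 9
s_107 = 10·9 + 10·50 = 8
s_108 = 10·8 + 10·9 = 73
s_109 = 10·73 + 10·8 = 34
s_110 = 10·34 + 10·73 = 3
s_111 = 10·3 + 10·34 = 79
s_112 = 10·79 + 10·3 = 44
s_113 = 10·44 + 10·79 = 66
s_114 = 10·66 + 10·44 = 33
s_115 = 10·33 + 10·66 = 20
s_116 = 10·20 + 10·33 = 45
s_117 = 10·45 + 10·20 = 68
s_118 = 10·68 + 10·45 = 63
s_119 = 10·63 + 10·68 = 49
s_120 = 10·49 + 10·63 = 53
s_121 = 10·53 + 10·49 = 50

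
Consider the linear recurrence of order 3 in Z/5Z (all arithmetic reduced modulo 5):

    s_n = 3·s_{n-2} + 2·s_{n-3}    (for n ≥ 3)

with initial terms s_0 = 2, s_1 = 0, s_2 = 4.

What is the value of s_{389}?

s_3 = 0·4 + 3·0 + 2·2 = 4
s_4 = 0·4 + 3·4 + 2·0 = 2
s_5 = 0·2 + 3·4 + 2·4 = 0
s_6 = 0·0 + 3·2 + 2·4 = 4
(s_4, s_5, s_6) = (2, 0, 4) = (s_0, s_1, s_2), so the sequence has period 4.
389 ≡ 1 (mod 4), hence s_389 = s_1 = 0.

0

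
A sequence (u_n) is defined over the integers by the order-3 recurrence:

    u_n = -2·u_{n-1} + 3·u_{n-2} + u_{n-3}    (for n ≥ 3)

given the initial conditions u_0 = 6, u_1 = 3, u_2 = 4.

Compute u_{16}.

-1976244

u_3 = -2·4 + 3·3 + 1·6 = 7
u_4 = -2·7 + 3·4 + 1·3 = 1
u_5 = -2·1 + 3·7 + 1·4 = 23
u_6 = -2·23 + 3·1 + 1·7 = -36
u_7 = -2·-36 + 3·23 + 1·1 = 142
u_8 = -2·142 + 3·-36 + 1·23 = -369
u_9 = -2·-369 + 3·142 + 1·-36 = 1128
u_10 = -2·1128 + 3·-369 + 1·142 = -3221
u_11 = -2·-3221 + 3·1128 + 1·-369 = 9457
u_12 = -2·9457 + 3·-3221 + 1·1128 = -27449
u_13 = -2·-27449 + 3·9457 + 1·-3221 = 80048
u_14 = -2·80048 + 3·-27449 + 1·9457 = -232986
u_15 = -2·-232986 + 3·80048 + 1·-27449 = 678667
u_16 = -2·678667 + 3·-232986 + 1·80048 = -1976244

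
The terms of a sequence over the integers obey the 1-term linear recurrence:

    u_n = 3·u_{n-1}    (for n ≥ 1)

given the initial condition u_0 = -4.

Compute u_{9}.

u_1 = 3·-4 = -12
u_2 = 3·-12 = -36
u_3 = 3·-36 = -108
u_4 = 3·-108 = -324
u_5 = 3·-324 = -972
u_6 = 3·-972 = -2916
u_7 = 3·-2916 = -8748
u_8 = 3·-8748 = -26244
u_9 = 3·-26244 = -78732

-78732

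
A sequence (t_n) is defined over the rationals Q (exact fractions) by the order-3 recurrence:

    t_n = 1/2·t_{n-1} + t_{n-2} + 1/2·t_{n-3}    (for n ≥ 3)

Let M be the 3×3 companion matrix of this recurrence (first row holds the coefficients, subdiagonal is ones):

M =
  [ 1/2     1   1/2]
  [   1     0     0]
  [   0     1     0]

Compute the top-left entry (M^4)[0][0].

37/16

(M^4)[0][0] is the top entry after applying M 4 times to the unit state (1, 0, 0). Equivalently it is h_{6} for the auxiliary sequence (h_n) obeying the same recurrence with h_2 = 1 and h_i = 0 for 0 ≤ i < 2:
h_3 = 1/2·1 + 1·0 + 1/2·0 = 1/2
h_4 = 1/2·1/2 + 1·1 + 1/2·0 = 5/4
h_5 = 1/2·5/4 + 1·1/2 + 1/2·1 = 13/8
h_6 = 1/2·13/8 + 1·5/4 + 1/2·1/2 = 37/16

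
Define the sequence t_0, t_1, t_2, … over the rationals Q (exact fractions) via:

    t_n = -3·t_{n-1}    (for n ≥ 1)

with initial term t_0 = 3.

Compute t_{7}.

-6561

t_1 = -3·3 = -9
t_2 = -3·-9 = 27
t_3 = -3·27 = -81
t_4 = -3·-81 = 243
t_5 = -3·243 = -729
t_6 = -3·-729 = 2187
t_7 = -3·2187 = -6561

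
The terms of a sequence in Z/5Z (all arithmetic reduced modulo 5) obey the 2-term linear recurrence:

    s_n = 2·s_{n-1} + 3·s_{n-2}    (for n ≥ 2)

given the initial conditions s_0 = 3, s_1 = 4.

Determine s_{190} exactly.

s_2 = 2·4 + 3·3 = 2
s_3 = 2·2 + 3·4 = 1
s_4 = 2·1 + 3·2 = 3
s_5 = 2·3 + 3·1 = 4
(s_4, s_5) = (3, 4) = (s_0, s_1), so the sequence has period 4.
190 ≡ 2 (mod 4), hence s_190 = s_2 = 2.

2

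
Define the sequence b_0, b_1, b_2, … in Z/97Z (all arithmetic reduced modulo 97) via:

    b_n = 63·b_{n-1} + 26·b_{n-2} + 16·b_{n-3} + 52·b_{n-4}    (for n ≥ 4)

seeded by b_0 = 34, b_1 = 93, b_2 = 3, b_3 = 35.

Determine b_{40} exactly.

74

b_4 = 63·35 + 26·3 + 16·93 + 52·34 = 10
b_5 = 63·10 + 26·35 + 16·3 + 52·93 = 22
b_6 = 63·22 + 26·10 + 16·35 + 52·3 = 34
b_7 = 63·34 + 26·22 + 16·10 + 52·35 = 38
b_8 = 63·38 + 26·34 + 16·22 + 52·10 = 76
b_9 = 63·76 + 26·38 + 16·34 + 52·22 = 92
b_10 = 63·92 + 26·76 + 16·38 + 52·34 = 60
b_11 = 63·60 + 26·92 + 16·76 + 52·38 = 52
b_12 = 63·52 + 26·60 + 16·92 + 52·76 = 75
b_13 = 63·75 + 26·52 + 16·60 + 52·92 = 84
b_14 = 63·84 + 26·75 + 16·52 + 52·60 = 39
b_15 = 63·39 + 26·84 + 16·75 + 52·52 = 9
b_16 = 63·9 + 26·39 + 16·84 + 52·75 = 35
b_17 = 63·35 + 26·9 + 16·39 + 52·84 = 59
b_18 = 63·59 + 26·35 + 16·9 + 52·39 = 9
b_19 = 63·9 + 26·59 + 16·35 + 52·9 = 25
b_20 = 63·25 + 26·9 + 16·59 + 52·35 = 14
b_21 = 63·14 + 26·25 + 16·9 + 52·59 = 88
b_22 = 63·88 + 26·14 + 16·25 + 52·9 = 83
b_23 = 63·83 + 26·88 + 16·14 + 52·25 = 20
b_24 = 63·20 + 26·83 + 16·88 + 52·14 = 25
b_25 = 63·25 + 26·20 + 16·83 + 52·88 = 45
b_26 = 63·45 + 26·25 + 16·20 + 52·83 = 70
b_27 = 63·70 + 26·45 + 16·25 + 52·20 = 36
b_28 = 63·36 + 26·70 + 16·45 + 52·25 = 94
b_29 = 63·94 + 26·36 + 16·70 + 52·45 = 36
b_30 = 63·36 + 26·94 + 16·36 + 52·70 = 4
b_31 = 63·4 + 26·36 + 16·94 + 52·36 = 5
b_32 = 63·5 + 26·4 + 16·36 + 52·94 = 63
b_33 = 63·63 + 26·5 + 16·4 + 52·36 = 21
b_34 = 63·21 + 26·63 + 16·5 + 52·4 = 48
b_35 = 63·48 + 26·21 + 16·63 + 52·5 = 85
b_36 = 63·85 + 26·48 + 16·21 + 52·63 = 30
b_37 = 63·30 + 26·85 + 16·48 + 52·21 = 43
b_38 = 63·43 + 26·30 + 16·85 + 52·48 = 70
b_39 = 63·70 + 26·43 + 16·30 + 52·85 = 49
b_40 = 63·49 + 26·70 + 16·43 + 52·30 = 74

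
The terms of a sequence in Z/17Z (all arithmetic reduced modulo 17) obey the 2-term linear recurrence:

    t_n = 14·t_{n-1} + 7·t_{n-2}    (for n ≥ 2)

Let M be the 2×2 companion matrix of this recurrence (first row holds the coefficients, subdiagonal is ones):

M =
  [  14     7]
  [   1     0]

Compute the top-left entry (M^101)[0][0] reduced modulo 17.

(M^101)[0][0] is the top entry after applying M 101 times to the unit state (1, 0). Equivalently it is h_{102} for the auxiliary sequence (h_n) obeying the same recurrence with h_1 = 1 and h_i = 0 for 0 ≤ i < 1:
h_2 = 14·1 + 7·0 = 14
h_3 = 14·14 + 7·1 = 16
h_4 = 14·16 + 7·14 = 16
h_5 = 14·16 + 7·16 = 13
h_6 = 14·13 + 7·16 = 5
h_7 = 14·5 + 7·13 = 8
h_8 = 14·8 + 7·5 = 11
h_9 = 14·11 + 7·8 = 6
h_10 = 14·6 + 7·11 = 8
h_11 = 14·8 + 7·6 = 1
h_12 = 14·1 + 7·8 = 2
h_13 = 14·2 + 7·1 = 1
h_14 = 14·1 + 7·2 = 11
h_15 = 14·11 + 7·1 = 8
h_16 = 14·8 + 7·11 = 2
h_17 = 14·2 + 7·8 = 16
h_18 = 14·16 + 7·2 = 0
h_19 = 14·0 + 7·16 = 10
h_20 = 14·10 + 7·0 = 4
h_21 = 14·4 + 7·10 = 7
h_22 = 14·7 + 7·4 = 7
h_23 = 14·7 + 7·7 = 11
h_24 = 14·11 + 7·7 = 16
h_25 = 14·16 + 7·11 = 12
h_26 = 14·12 + 7·16 = 8
h_27 = 14·8 + 7·12 = 9
h_28 = 14·9 + 7·8 = 12
h_29 = 14·12 + 7·9 = 10
h_30 = 14·10 + 7·12 = 3
h_31 = 14·3 + 7·10 = 10
h_32 = 14·10 + 7·3 = 8
h_33 = 14·8 + 7·10 = 12
h_34 = 14·12 + 7·8 = 3
h_35 = 14·3 + 7·12 = 7
h_36 = 14·7 + 7·3 = 0
h_37 = 14·0 + 7·7 = 15
h_38 = 14·15 + 7·0 = 6
h_39 = 14·6 + 7·15 = 2
h_40 = 14·2 + 7·6 = 2
h_41 = 14·2 + 7·2 = 8
h_42 = 14·8 + 7·2 = 7
h_43 = 14·7 + 7·8 = 1
h_44 = 14·1 + 7·7 = 12
h_45 = 14·12 + 7·1 = 5
h_46 = 14·5 + 7·12 = 1
h_47 = 14·1 + 7·5 = 15
h_48 = 14·15 + 7·1 = 13
h_49 = 14·13 + 7·15 = 15
h_50 = 14·15 + 7·13 = 12
h_51 = 14·12 + 7·15 = 1
h_52 = 14·1 + 7·12 = 13
h_53 = 14·13 + 7·1 = 2
h_54 = 14·2 + 7·13 = 0
h_55 = 14·0 + 7·2 = 14
h_56 = 14·14 + 7·0 = 9
h_57 = 14·9 + 7·14 = 3
h_58 = 14·3 + 7·9 = 3
h_59 = 14·3 + 7·3 = 12
h_60 = 14·12 + 7·3 = 2
h_61 = 14·2 + 7·12 = 10
h_62 = 14·10 + 7·2 = 1
h_63 = 14·1 + 7·10 = 16
h_64 = 14·16 + 7·1 = 10
h_65 = 14·10 + 7·16 = 14
h_66 = 14·14 + 7·10 = 11
h_67 = 14·11 + 7·14 = 14
h_68 = 14·14 + 7·11 = 1
h_69 = 14·1 + 7·14 = 10
h_70 = 14·10 + 7·1 = 11
h_71 = 14·11 + 7·10 = 3
h_72 = 14·3 + 7·11 = 0
h_73 = 14·0 + 7·3 = 4
h_74 = 14·4 + 7·0 = 5
h_75 = 14·5 + 7·4 = 13
h_76 = 14·13 + 7·5 = 13
h_77 = 14·13 + 7·13 = 1
h_78 = 14·1 + 7·13 = 3
h_79 = 14·3 + 7·1 = 15
h_80 = 14·15 + 7·3 = 10
h_81 = 14·10 + 7·15 = 7
h_82 = 14·7 + 7·10 = 15
h_83 = 14·15 + 7·7 = 4
h_84 = 14·4 + 7·15 = 8
h_85 = 14·8 + 7·4 = 4
h_86 = 14·4 + 7·8 = 10
h_87 = 14·10 + 7·4 = 15
h_88 = 14·15 + 7·10 = 8
h_89 = 14·8 + 7·15 = 13
h_90 = 14·13 + 7·8 = 0
h_91 = 14·0 + 7·13 = 6
h_92 = 14·6 + 7·0 = 16
h_93 = 14·16 + 7·6 = 11
h_94 = 14·11 + 7·16 = 11
h_95 = 14·11 + 7·11 = 10
h_96 = 14·10 + 7·11 = 13
h_97 = 14·13 + 7·10 = 14
h_98 = 14·14 + 7·13 = 15
h_99 = 14·15 + 7·14 = 2
h_100 = 14·2 + 7·15 = 14
h_101 = 14·14 + 7·2 = 6
h_102 = 14·6 + 7·14 = 12

12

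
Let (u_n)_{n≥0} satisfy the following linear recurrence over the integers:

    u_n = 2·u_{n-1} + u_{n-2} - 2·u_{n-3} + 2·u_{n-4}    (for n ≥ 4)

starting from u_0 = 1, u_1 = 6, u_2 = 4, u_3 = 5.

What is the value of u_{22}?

14299780

u_4 = 2·5 + 1·4 + -2·6 + 2·1 = 4
u_5 = 2·4 + 1·5 + -2·4 + 2·6 = 17
u_6 = 2·17 + 1·4 + -2·5 + 2·4 = 36
u_7 = 2·36 + 1·17 + -2·4 + 2·5 = 91
u_8 = 2·91 + 1·36 + -2·17 + 2·4 = 192
u_9 = 2·192 + 1·91 + -2·36 + 2·17 = 437
u_10 = 2·437 + 1·192 + -2·91 + 2·36 = 956
u_11 = 2·956 + 1·437 + -2·192 + 2·91 = 2147
u_12 = 2·2147 + 1·956 + -2·437 + 2·192 = 4760
u_13 = 2·4760 + 1·2147 + -2·956 + 2·437 = 10629
u_14 = 2·10629 + 1·4760 + -2·2147 + 2·956 = 23636
u_15 = 2·23636 + 1·10629 + -2·4760 + 2·2147 = 52675
u_16 = 2·52675 + 1·23636 + -2·10629 + 2·4760 = 117248
u_17 = 2·117248 + 1·52675 + -2·23636 + 2·10629 = 261157
u_18 = 2·261157 + 1·117248 + -2·52675 + 2·23636 = 581484
u_19 = 2·581484 + 1·261157 + -2·117248 + 2·52675 = 1294979
u_20 = 2·1294979 + 1·581484 + -2·261157 + 2·117248 = 2883624
u_21 = 2·2883624 + 1·1294979 + -2·581484 + 2·261157 = 6421573
u_22 = 2·6421573 + 1·2883624 + -2·1294979 + 2·581484 = 14299780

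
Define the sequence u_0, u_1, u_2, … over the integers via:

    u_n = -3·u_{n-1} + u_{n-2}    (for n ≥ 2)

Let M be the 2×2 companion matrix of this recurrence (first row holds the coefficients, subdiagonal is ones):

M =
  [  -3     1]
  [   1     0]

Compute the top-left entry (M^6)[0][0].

(M^6)[0][0] is the top entry after applying M 6 times to the unit state (1, 0). Equivalently it is h_{7} for the auxiliary sequence (h_n) obeying the same recurrence with h_1 = 1 and h_i = 0 for 0 ≤ i < 1:
h_2 = -3·1 + 1·0 = -3
h_3 = -3·-3 + 1·1 = 10
h_4 = -3·10 + 1·-3 = -33
h_5 = -3·-33 + 1·10 = 109
h_6 = -3·109 + 1·-33 = -360
h_7 = -3·-360 + 1·109 = 1189

1189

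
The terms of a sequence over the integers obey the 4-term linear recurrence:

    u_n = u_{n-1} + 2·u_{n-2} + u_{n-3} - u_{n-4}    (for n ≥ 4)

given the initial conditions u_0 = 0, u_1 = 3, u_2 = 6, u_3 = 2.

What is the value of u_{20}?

u_4 = 1·2 + 2·6 + 1·3 + -1·0 = 17
u_5 = 1·17 + 2·2 + 1·6 + -1·3 = 24
u_6 = 1·24 + 2·17 + 1·2 + -1·6 = 54
u_7 = 1·54 + 2·24 + 1·17 + -1·2 = 117
u_8 = 1·117 + 2·54 + 1·24 + -1·17 = 232
u_9 = 1·232 + 2·117 + 1·54 + -1·24 = 496
u_10 = 1·496 + 2·232 + 1·117 + -1·54 = 1023
u_11 = 1·1023 + 2·496 + 1·232 + -1·117 = 2130
u_12 = 1·2130 + 2·1023 + 1·496 + -1·232 = 4440
u_13 = 1·4440 + 2·2130 + 1·1023 + -1·496 = 9227
u_14 = 1·9227 + 2·4440 + 1·2130 + -1·1023 = 19214
u_15 = 1·19214 + 2·9227 + 1·4440 + -1·2130 = 39978
u_16 = 1·39978 + 2·19214 + 1·9227 + -1·4440 = 83193
u_17 = 1·83193 + 2·39978 + 1·19214 + -1·9227 = 173136
u_18 = 1·173136 + 2·83193 + 1·39978 + -1·19214 = 360286
u_19 = 1·360286 + 2·173136 + 1·83193 + -1·39978 = 749773
u_20 = 1·749773 + 2·360286 + 1·173136 + -1·83193 = 1560288

1560288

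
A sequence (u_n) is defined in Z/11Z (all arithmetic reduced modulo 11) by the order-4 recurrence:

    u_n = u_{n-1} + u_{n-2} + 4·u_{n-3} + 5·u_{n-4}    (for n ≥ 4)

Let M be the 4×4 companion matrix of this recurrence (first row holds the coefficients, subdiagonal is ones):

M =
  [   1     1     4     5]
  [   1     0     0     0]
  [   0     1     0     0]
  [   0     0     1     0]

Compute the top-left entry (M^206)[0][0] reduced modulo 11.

(M^206)[0][0] is the top entry after applying M 206 times to the unit state (1, 0, 0, 0). Equivalently it is h_{209} for the auxiliary sequence (h_n) obeying the same recurrence with h_3 = 1 and h_i = 0 for 0 ≤ i < 3:
h_4 = 1·1 + 1·0 + 4·0 + 5·0 = 1
h_5 = 1·1 + 1·1 + 4·0 + 5·0 = 2
h_6 = 1·2 + 1·1 + 4·1 + 5·0 = 7
h_7 = 1·7 + 1·2 + 4·1 + 5·1 = 7
h_8 = 1·7 + 1·7 + 4·2 + 5·1 = 5
h_9 = 1·5 + 1·7 + 4·7 + 5·2 = 6
Continuing the recurrence:
  h_10 = 8;  h_11 = 3;  h_12 = 5;  h_13 = 4;  h_14 = 6;  h_15 = 1
  h_16 = 4;  h_17 = 5;  h_18 = 10;  h_19 = 3;  h_20 = 9;  h_21 = 0
  h_22 = 5;  h_23 = 1;  h_24 = 7;  h_25 = 6;  h_26 = 9;  h_27 = 4
  h_28 = 6;  h_29 = 10;  h_30 = 0;  h_31 = 10;  h_32 = 3;  h_33 = 8
  h_34 = 7;  h_35 = 0;  h_36 = 10;  h_37 = 1;  h_38 = 2;  h_39 = 10
  h_40 = 0;  h_41 = 1;  h_42 = 7;  h_43 = 3;  h_44 = 3;  h_45 = 6
  h_46 = 1;  h_47 = 1;  h_48 = 8;  h_49 = 10;  h_50 = 5;  h_51 = 8
  h_52 = 5;  h_53 = 6;  h_54 = 2;  h_55 = 2;  h_56 = 9;  h_57 = 5
  h_58 = 10;  h_59 = 6;  h_60 = 4;  h_61 = 9;  h_62 = 10;  h_63 = 10
  h_64 = 10;  h_65 = 6;  h_66 = 7;  h_67 = 4;  h_68 = 8;  h_69 = 4
  h_70 = 8;  h_71 = 9;  h_72 = 7;  h_73 = 2;  h_74 = 8;  h_75 = 6
  h_76 = 2;  h_77 = 6;  h_78 = 6;  h_79 = 6;  h_80 = 2;  h_81 = 7
  h_82 = 8;  h_83 = 9;  h_84 = 0;  h_85 = 10;  h_86 = 9;  h_87 = 9
  h_88 = 3;  h_89 = 10;  h_90 = 6;  h_91 = 7;  h_92 = 2;  h_93 = 6
  h_94 = 0;  h_95 = 5;  h_96 = 6;  h_97 = 8;  h_98 = 1;  h_99 = 3
  h_100 = 0;  h_101 = 3;  h_102 = 9;  h_103 = 5;  h_104 = 4;  h_105 = 5
  h_106 = 8;  h_107 = 10;  h_108 = 3;  h_109 = 4;  h_110 = 10;  h_111 = 10
  h_112 = 7;  h_113 = 0;  h_114 = 9;  h_115 = 10;  h_116 = 10;  h_117 = 1
  h_118 = 8;  h_119 = 0;  h_120 = 7;  h_121 = 0;  h_122 = 3;  h_123 = 9
  h_124 = 3;  h_125 = 2;  h_126 = 1;  h_127 = 5;  h_128 = 7;  h_129 = 4
  h_130 = 3;  h_131 = 5;  h_132 = 4;  h_133 = 8;  h_134 = 3;  h_135 = 8
  h_136 = 8;  h_137 = 2;  h_138 = 2;  h_139 = 10;  h_140 = 5;  h_141 = 0
  h_142 = 0;  h_143 = 4;  h_144 = 7;  h_145 = 0;  h_146 = 1;  h_147 = 5
  h_148 = 8;  h_149 = 6;  h_150 = 6;  h_151 = 3;  h_152 = 7;  h_153 = 9
  h_154 = 3;  h_155 = 0;  h_156 = 8;  h_157 = 10;  h_158 = 0;  h_159 = 9
  h_160 = 1;  h_161 = 5;  h_162 = 9;  h_163 = 8;  h_164 = 9;  h_165 = 1
  h_166 = 10;  h_167 = 10;  h_168 = 3;  h_169 = 3;  h_170 = 8;  h_171 = 7
  h_172 = 9;  h_173 = 8;  h_174 = 8;  h_175 = 10;  h_176 = 7;  h_177 = 1
  h_178 = 0;  h_179 = 2;  h_180 = 8;  h_181 = 4;  h_182 = 9;  h_183 = 0
  h_184 = 10;  h_185 = 0;  h_186 = 0;  h_187 = 7;  h_188 = 2;  h_189 = 9
  h_190 = 6;  h_191 = 3;  h_192 = 0;  h_193 = 6;  h_194 = 4;  h_195 = 3
  h_196 = 9;  h_197 = 3;  h_198 = 0;  h_199 = 10;  h_200 = 1;  h_201 = 4
  h_202 = 1;  h_203 = 4;  h_204 = 4;  h_205 = 10;  h_206 = 2;  h_207 = 4
h_208 = 1·4 + 1·2 + 4·10 + 5·4 = 0
h_209 = 1·0 + 1·4 + 4·2 + 5·10 = 7

7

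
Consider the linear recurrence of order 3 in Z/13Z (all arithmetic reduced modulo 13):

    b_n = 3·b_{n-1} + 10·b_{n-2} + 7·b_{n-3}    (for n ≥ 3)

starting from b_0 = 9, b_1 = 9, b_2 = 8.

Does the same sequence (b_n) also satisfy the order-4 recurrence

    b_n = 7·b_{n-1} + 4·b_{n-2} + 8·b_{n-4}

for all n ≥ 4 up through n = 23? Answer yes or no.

Terms b_0..b_23: 9, 9, 8, 8, 11, 0, 10, 3, 5, 11, 0, 2, 5, 9, 0, 8, 9, 3, 12, 12, 8, 7, 3, 5
n=4: candidate gives 4, actual b_4 = 11 ✗

no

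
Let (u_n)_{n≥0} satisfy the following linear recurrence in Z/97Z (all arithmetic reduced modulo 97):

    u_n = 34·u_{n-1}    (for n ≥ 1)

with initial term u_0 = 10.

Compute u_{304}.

u_1 = 34·10 = 49
u_2 = 34·49 = 17
u_3 = 34·17 = 93
u_4 = 34·93 = 58
u_5 = 34·58 = 32
u_6 = 34·32 = 21
u_7 = 34·21 = 35
u_8 = 34·35 = 26
u_9 = 34·26 = 11
u_10 = 34·11 = 83
u_11 = 34·83 = 9
u_12 = 34·9 = 15
u_13 = 34·15 = 25
u_14 = 34·25 = 74
u_15 = 34·74 = 91
u_16 = 34·91 = 87
u_17 = 34·87 = 48
u_18 = 34·48 = 80
u_19 = 34·80 = 4
u_20 = 34·4 = 39
u_21 = 34·39 = 65
u_22 = 34·65 = 76
u_23 = 34·76 = 62
u_24 = 34·62 = 71
u_25 = 34·71 = 86
u_26 = 34·86 = 14
u_27 = 34·14 = 88
u_28 = 34·88 = 82
u_29 = 34·82 = 72
u_30 = 34·72 = 23
u_31 = 34·23 = 6
u_32 = 34·6 = 10
(u_32) = (10) = (u_0), so the sequence has period 32.
304 ≡ 16 (mod 32), hence u_304 = u_16 = 87.

87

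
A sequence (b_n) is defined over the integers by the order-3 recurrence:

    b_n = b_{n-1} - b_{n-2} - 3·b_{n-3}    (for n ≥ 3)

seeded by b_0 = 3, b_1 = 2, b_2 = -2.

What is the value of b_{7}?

107

b_3 = 1·-2 + -1·2 + -3·3 = -13
b_4 = 1·-13 + -1·-2 + -3·2 = -17
b_5 = 1·-17 + -1·-13 + -3·-2 = 2
b_6 = 1·2 + -1·-17 + -3·-13 = 58
b_7 = 1·58 + -1·2 + -3·-17 = 107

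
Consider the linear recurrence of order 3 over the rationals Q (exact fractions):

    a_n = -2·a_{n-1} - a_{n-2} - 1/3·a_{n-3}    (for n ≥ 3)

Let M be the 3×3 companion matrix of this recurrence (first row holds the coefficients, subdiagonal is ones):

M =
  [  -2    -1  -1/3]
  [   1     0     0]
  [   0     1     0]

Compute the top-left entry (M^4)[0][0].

(M^4)[0][0] is the top entry after applying M 4 times to the unit state (1, 0, 0). Equivalently it is h_{6} for the auxiliary sequence (h_n) obeying the same recurrence with h_2 = 1 and h_i = 0 for 0 ≤ i < 2:
h_3 = -2·1 + -1·0 + -1/3·0 = -2
h_4 = -2·-2 + -1·1 + -1/3·0 = 3
h_5 = -2·3 + -1·-2 + -1/3·1 = -13/3
h_6 = -2·-13/3 + -1·3 + -1/3·-2 = 19/3

19/3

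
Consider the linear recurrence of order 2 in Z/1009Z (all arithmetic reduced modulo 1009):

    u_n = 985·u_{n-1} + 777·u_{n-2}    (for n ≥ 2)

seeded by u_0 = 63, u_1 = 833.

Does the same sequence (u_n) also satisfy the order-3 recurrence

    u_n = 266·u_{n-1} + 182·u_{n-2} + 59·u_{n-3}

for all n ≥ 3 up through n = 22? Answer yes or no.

no

Terms u_0..u_22: 63, 833, 707, 657, 819, 459, 776, 4, 483, 597, 750, 900, 146, 595, 280, 536, 878, 881, 167, 463, 594, 417, 507
n=3: candidate gives 325, actual u_3 = 657 ✗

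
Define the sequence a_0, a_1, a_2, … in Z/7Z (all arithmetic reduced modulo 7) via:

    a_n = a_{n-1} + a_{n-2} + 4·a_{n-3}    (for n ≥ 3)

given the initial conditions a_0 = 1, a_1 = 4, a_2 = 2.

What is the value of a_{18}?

6

a_3 = 1·2 + 1·4 + 4·1 = 3
a_4 = 1·3 + 1·2 + 4·4 = 0
a_5 = 1·0 + 1·3 + 4·2 = 4
a_6 = 1·4 + 1·0 + 4·3 = 2
a_7 = 1·2 + 1·4 + 4·0 = 6
a_8 = 1·6 + 1·2 + 4·4 = 3
a_9 = 1·3 + 1·6 + 4·2 = 3
a_10 = 1·3 + 1·3 + 4·6 = 2
a_11 = 1·2 + 1·3 + 4·3 = 3
a_12 = 1·3 + 1·2 + 4·3 = 3
a_13 = 1·3 + 1·3 + 4·2 = 0
a_14 = 1·0 + 1·3 + 4·3 = 1
a_15 = 1·1 + 1·0 + 4·3 = 6
a_16 = 1·6 + 1·1 + 4·0 = 0
a_17 = 1·0 + 1·6 + 4·1 = 3
a_18 = 1·3 + 1·0 + 4·6 = 6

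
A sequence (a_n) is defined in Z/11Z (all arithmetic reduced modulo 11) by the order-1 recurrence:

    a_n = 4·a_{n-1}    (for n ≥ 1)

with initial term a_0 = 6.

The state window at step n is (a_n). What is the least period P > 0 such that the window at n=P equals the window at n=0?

n=0: window = (6)
n=1: window = (2)
n=2: window = (8)
n=3: window = (10)
n=4: window = (7)
n=5: window = (6)
window at n=5 equals window at n=0 → period = 5

5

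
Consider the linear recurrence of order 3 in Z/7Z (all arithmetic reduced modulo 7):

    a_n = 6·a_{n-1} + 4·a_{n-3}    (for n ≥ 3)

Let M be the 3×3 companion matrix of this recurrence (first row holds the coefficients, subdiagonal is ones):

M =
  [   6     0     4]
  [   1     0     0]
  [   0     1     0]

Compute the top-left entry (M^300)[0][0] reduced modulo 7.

5

(M^300)[0][0] is the top entry after applying M 300 times to the unit state (1, 0, 0). Equivalently it is h_{302} for the auxiliary sequence (h_n) obeying the same recurrence with h_2 = 1 and h_i = 0 for 0 ≤ i < 2:
h_3 = 6·1 + 0·0 + 4·0 = 6
h_4 = 6·6 + 0·1 + 4·0 = 1
h_5 = 6·1 + 0·6 + 4·1 = 3
h_6 = 6·3 + 0·1 + 4·6 = 0
h_7 = 6·0 + 0·3 + 4·1 = 4
h_8 = 6·4 + 0·0 + 4·3 = 1
Continuing the recurrence:
  h_9 = 6;  h_10 = 3;  h_11 = 1;  h_12 = 2;  h_13 = 3;  h_14 = 1
  h_15 = 0;  h_16 = 5;  h_17 = 6;  h_18 = 1;  h_19 = 5;  h_20 = 5
  h_21 = 6;  h_22 = 0;  h_23 = 6;  h_24 = 4;  h_25 = 3;  h_26 = 0
  h_27 = 2;  h_28 = 3;  h_29 = 4;  h_30 = 4;  h_31 = 1;  h_32 = 1
  h_33 = 1;  h_34 = 3;  h_35 = 1;  h_36 = 3;  h_37 = 2;  h_38 = 2
  h_39 = 3;  h_40 = 5;  h_41 = 3;  h_42 = 2;  h_43 = 4;  h_44 = 1
  h_45 = 0;  h_46 = 2;  h_47 = 2;  h_48 = 5;  h_49 = 3;  h_50 = 5
  h_51 = 1;  h_52 = 4;  h_53 = 2;  h_54 = 2;  h_55 = 0;  h_56 = 1
  h_57 = 0;  h_58 = 0;  h_59 = 4;  h_60 = 3;  h_61 = 4;  h_62 = 5
  h_63 = 0;  h_64 = 2;  h_65 = 4;  h_66 = 3;  h_67 = 5;  h_68 = 4
  h_69 = 1;  h_70 = 5;  h_71 = 4;  h_72 = 0;  h_73 = 6;  h_74 = 3
  h_75 = 4;  h_76 = 6;  h_77 = 6;  h_78 = 3;  h_79 = 0;  h_80 = 3
  h_81 = 2;  h_82 = 5;  h_83 = 0;  h_84 = 1;  h_85 = 5;  h_86 = 2
  h_87 = 2;  h_88 = 4;  h_89 = 4;  h_90 = 4;  h_91 = 5;  h_92 = 4
  h_93 = 5;  h_94 = 1;  h_95 = 1;  h_96 = 5;  h_97 = 6;  h_98 = 5
  h_99 = 1;  h_100 = 2;  h_101 = 4;  h_102 = 0;  h_103 = 1;  h_104 = 1
  h_105 = 6;  h_106 = 5;  h_107 = 6;  h_108 = 4;  h_109 = 2;  h_110 = 1
  h_111 = 1;  h_112 = 0;  h_113 = 4;  h_114 = 0;  h_115 = 0;  h_116 = 2
  h_117 = 5;  h_118 = 2;  h_119 = 6;  h_120 = 0;  h_121 = 1;  h_122 = 2
  h_123 = 5;  h_124 = 6;  h_125 = 2;  h_126 = 4;  h_127 = 6;  h_128 = 2
  h_129 = 0;  h_130 = 3;  h_131 = 5;  h_132 = 2;  h_133 = 3;  h_134 = 3
  h_135 = 5;  h_136 = 0;  h_137 = 5;  h_138 = 1;  h_139 = 6;  h_140 = 0
  h_141 = 4;  h_142 = 6;  h_143 = 1;  h_144 = 1;  h_145 = 2;  h_146 = 2
  h_147 = 2;  h_148 = 6;  h_149 = 2;  h_150 = 6;  h_151 = 4;  h_152 = 4
  h_153 = 6;  h_154 = 3;  h_155 = 6;  h_156 = 4;  h_157 = 1;  h_158 = 2
  h_159 = 0;  h_160 = 4;  h_161 = 4;  h_162 = 3;  h_163 = 6;  h_164 = 3
  h_165 = 2;  h_166 = 1;  h_167 = 4;  h_168 = 4;  h_169 = 0;  h_170 = 2
  h_171 = 0;  h_172 = 0;  h_173 = 1;  h_174 = 6;  h_175 = 1;  h_176 = 3
  h_177 = 0;  h_178 = 4;  h_179 = 1;  h_180 = 6;  h_181 = 3;  h_182 = 1
  h_183 = 2;  h_184 = 3;  h_185 = 1;  h_186 = 0;  h_187 = 5;  h_188 = 6
  h_189 = 1;  h_190 = 5;  h_191 = 5;  h_192 = 6;  h_193 = 0;  h_194 = 6
  h_195 = 4;  h_196 = 3;  h_197 = 0;  h_198 = 2;  h_199 = 3;  h_200 = 4
  h_201 = 4;  h_202 = 1;  h_203 = 1;  h_204 = 1;  h_205 = 3;  h_206 = 1
  h_207 = 3;  h_208 = 2;  h_209 = 2;  h_210 = 3;  h_211 = 5;  h_212 = 3
  h_213 = 2;  h_214 = 4;  h_215 = 1;  h_216 = 0;  h_217 = 2;  h_218 = 2
  h_219 = 5;  h_220 = 3;  h_221 = 5;  h_222 = 1;  h_223 = 4;  h_224 = 2
  h_225 = 2;  h_226 = 0;  h_227 = 1;  h_228 = 0;  h_229 = 0;  h_230 = 4
  h_231 = 3;  h_232 = 4;  h_233 = 5;  h_234 = 0;  h_235 = 2;  h_236 = 4
  h_237 = 3;  h_238 = 5;  h_239 = 4;  h_240 = 1;  h_241 = 5;  h_242 = 4
  h_243 = 0;  h_244 = 6;  h_245 = 3;  h_246 = 4;  h_247 = 6;  h_248 = 6
  h_249 = 3;  h_250 = 0;  h_251 = 3;  h_252 = 2;  h_253 = 5;  h_254 = 0
  h_255 = 1;  h_256 = 5;  h_257 = 2;  h_258 = 2;  h_259 = 4;  h_260 = 4
  h_261 = 4;  h_262 = 5;  h_263 = 4;  h_264 = 5;  h_265 = 1;  h_266 = 1
  h_267 = 5;  h_268 = 6;  h_269 = 5;  h_270 = 1;  h_271 = 2;  h_272 = 4
  h_273 = 0;  h_274 = 1;  h_275 = 1;  h_276 = 6;  h_277 = 5;  h_278 = 6
  h_279 = 4;  h_280 = 2;  h_281 = 1;  h_282 = 1;  h_283 = 0;  h_284 = 4
  h_285 = 0;  h_286 = 0;  h_287 = 2;  h_288 = 5;  h_289 = 2;  h_290 = 6
  h_291 = 0;  h_292 = 1;  h_293 = 2;  h_294 = 5;  h_295 = 6;  h_296 = 2
  h_297 = 4;  h_298 = 6;  h_299 = 2;  h_300 = 0
h_301 = 6·0 + 0·2 + 4·6 = 3
h_302 = 6·3 + 0·0 + 4·2 = 5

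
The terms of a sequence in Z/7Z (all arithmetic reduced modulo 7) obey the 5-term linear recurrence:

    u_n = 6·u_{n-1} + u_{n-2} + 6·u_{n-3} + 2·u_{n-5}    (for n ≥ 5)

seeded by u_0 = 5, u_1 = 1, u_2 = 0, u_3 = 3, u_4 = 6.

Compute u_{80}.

3

u_5 = 6·6 + 1·3 + 6·0 + 0·1 + 2·5 = 0
u_6 = 6·0 + 1·6 + 6·3 + 0·0 + 2·1 = 5
u_7 = 6·5 + 1·0 + 6·6 + 0·3 + 2·0 = 3
u_8 = 6·3 + 1·5 + 6·0 + 0·6 + 2·3 = 1
u_9 = 6·1 + 1·3 + 6·5 + 0·0 + 2·6 = 2
u_10 = 6·2 + 1·1 + 6·3 + 0·5 + 2·0 = 3
u_11 = 6·3 + 1·2 + 6·1 + 0·3 + 2·5 = 1
u_12 = 6·1 + 1·3 + 6·2 + 0·1 + 2·3 = 6
u_13 = 6·6 + 1·1 + 6·3 + 0·2 + 2·1 = 1
u_14 = 6·1 + 1·6 + 6·1 + 0·3 + 2·2 = 1
u_15 = 6·1 + 1·1 + 6·6 + 0·1 + 2·3 = 0
u_16 = 6·0 + 1·1 + 6·1 + 0·6 + 2·1 = 2
u_17 = 6·2 + 1·0 + 6·1 + 0·1 + 2·6 = 2
u_18 = 6·2 + 1·2 + 6·0 + 0·1 + 2·1 = 2
u_19 = 6·2 + 1·2 + 6·2 + 0·0 + 2·1 = 0
u_20 = 6·0 + 1·2 + 6·2 + 0·2 + 2·0 = 0
u_21 = 6·0 + 1·0 + 6·2 + 0·2 + 2·2 = 2
u_22 = 6·2 + 1·0 + 6·0 + 0·2 + 2·2 = 2
u_23 = 6·2 + 1·2 + 6·0 + 0·0 + 2·2 = 4
u_24 = 6·4 + 1·2 + 6·2 + 0·0 + 2·0 = 3
u_25 = 6·3 + 1·4 + 6·2 + 0·2 + 2·0 = 6
u_26 = 6·6 + 1·3 + 6·4 + 0·2 + 2·2 = 4
u_27 = 6·4 + 1·6 + 6·3 + 0·4 + 2·2 = 3
u_28 = 6·3 + 1·4 + 6·6 + 0·3 + 2·4 = 3
u_29 = 6·3 + 1·3 + 6·4 + 0·6 + 2·3 = 2
u_30 = 6·2 + 1·3 + 6·3 + 0·4 + 2·6 = 3
u_31 = 6·3 + 1·2 + 6·3 + 0·3 + 2·4 = 4
u_32 = 6·4 + 1·3 + 6·2 + 0·3 + 2·3 = 3
u_33 = 6·3 + 1·4 + 6·3 + 0·2 + 2·3 = 4
u_34 = 6·4 + 1·3 + 6·4 + 0·3 + 2·2 = 6
u_35 = 6·6 + 1·4 + 6·3 + 0·4 + 2·3 = 1
u_36 = 6·1 + 1·6 + 6·4 + 0·3 + 2·4 = 2
u_37 = 6·2 + 1·1 + 6·6 + 0·4 + 2·3 = 6
u_38 = 6·6 + 1·2 + 6·1 + 0·6 + 2·4 = 3
u_39 = 6·3 + 1·6 + 6·2 + 0·1 + 2·6 = 6
u_40 = 6·6 + 1·3 + 6·6 + 0·2 + 2·1 = 0
u_41 = 6·0 + 1·6 + 6·3 + 0·6 + 2·2 = 0
u_42 = 6·0 + 1·0 + 6·6 + 0·3 + 2·6 = 6
u_43 = 6·6 + 1·0 + 6·0 + 0·6 + 2·3 = 0
u_44 = 6·0 + 1·6 + 6·0 + 0·0 + 2·6 = 4
u_45 = 6·4 + 1·0 + 6·6 + 0·0 + 2·0 = 4
u_46 = 6·4 + 1·4 + 6·0 + 0·6 + 2·0 = 0
u_47 = 6·0 + 1·4 + 6·4 + 0·0 + 2·6 = 5
u_48 = 6·5 + 1·0 + 6·4 + 0·4 + 2·0 = 5
u_49 = 6·5 + 1·5 + 6·0 + 0·4 + 2·4 = 1
u_50 = 6·1 + 1·5 + 6·5 + 0·0 + 2·4 = 0
u_51 = 6·0 + 1·1 + 6·5 + 0·5 + 2·0 = 3
u_52 = 6·3 + 1·0 + 6·1 + 0·5 + 2·5 = 6
u_53 = 6·6 + 1·3 + 6·0 + 0·1 + 2·5 = 0
u_54 = 6·0 + 1·6 + 6·3 + 0·0 + 2·1 = 5
u_55 = 6·5 + 1·0 + 6·6 + 0·3 + 2·0 = 3
u_56 = 6·3 + 1·5 + 6·0 + 0·6 + 2·3 = 1
u_57 = 6·1 + 1·3 + 6·5 + 0·0 + 2·6 = 2
u_58 = 6·2 + 1·1 + 6·3 + 0·5 + 2·0 = 3
u_59 = 6·3 + 1·2 + 6·1 + 0·3 + 2·5 = 1
u_60 = 6·1 + 1·3 + 6·2 + 0·1 + 2·3 = 6
u_61 = 6·6 + 1·1 + 6·3 + 0·2 + 2·1 = 1
u_62 = 6·1 + 1·6 + 6·1 + 0·3 + 2·2 = 1
u_63 = 6·1 + 1·1 + 6·6 + 0·1 + 2·3 = 0
u_64 = 6·0 + 1·1 + 6·1 + 0·6 + 2·1 = 2
u_65 = 6·2 + 1·0 + 6·1 + 0·1 + 2·6 = 2
u_66 = 6·2 + 1·2 + 6·0 + 0·1 + 2·1 = 2
u_67 = 6·2 + 1·2 + 6·2 + 0·0 + 2·1 = 0
u_68 = 6·0 + 1·2 + 6·2 + 0·2 + 2·0 = 0
u_69 = 6·0 + 1·0 + 6·2 + 0·2 + 2·2 = 2
u_70 = 6·2 + 1·0 + 6·0 + 0·2 + 2·2 = 2
u_71 = 6·2 + 1·2 + 6·0 + 0·0 + 2·2 = 4
u_72 = 6·4 + 1·2 + 6·2 + 0·0 + 2·0 = 3
u_73 = 6·3 + 1·4 + 6·2 + 0·2 + 2·0 = 6
u_74 = 6·6 + 1·3 + 6·4 + 0·2 + 2·2 = 4
u_75 = 6·4 + 1·6 + 6·3 + 0·4 + 2·2 = 3
u_76 = 6·3 + 1·4 + 6·6 + 0·3 + 2·4 = 3
u_77 = 6·3 + 1·3 + 6·4 + 0·6 + 2·3 = 2
u_78 = 6·2 + 1·3 + 6·3 + 0·4 + 2·6 = 3
u_79 = 6·3 + 1·2 + 6·3 + 0·3 + 2·4 = 4
u_80 = 6·4 + 1·3 + 6·2 + 0·3 + 2·3 = 3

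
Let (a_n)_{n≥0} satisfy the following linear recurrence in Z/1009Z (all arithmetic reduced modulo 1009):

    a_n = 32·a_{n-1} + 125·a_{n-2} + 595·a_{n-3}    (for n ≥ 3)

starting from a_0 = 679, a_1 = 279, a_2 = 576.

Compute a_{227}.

359

a_3 = 32·576 + 125·279 + 595·679 = 235
a_4 = 32·235 + 125·576 + 595·279 = 338
a_5 = 32·338 + 125·235 + 595·576 = 500
a_6 = 32·500 + 125·338 + 595·235 = 311
a_7 = 32·311 + 125·500 + 595·338 = 123
a_8 = 32·123 + 125·311 + 595·500 = 278
Continuing the recurrence:
  a_9 = 453;  a_10 = 342;  a_11 = 909;  a_12 = 331;  a_13 = 791;  a_14 = 124
  a_15 = 115;  a_16 = 460;  a_17 = 966;  a_18 = 442;  a_19 = 958;  a_20 = 790
  a_21 = 384;  a_22 = 982;  a_23 = 578;  a_24 = 432;  a_25 = 388;  a_26 = 672
  a_27 = 128;  a_28 = 112;  a_29 = 689;  a_30 = 209;  a_31 = 31;  a_32 = 175
  a_33 = 642;  a_34 = 324;  a_35 = 6;  a_36 = 920;  a_37 = 990;  a_38 = 918
  a_39 = 280;  a_40 = 406;  a_41 = 910;  a_42 = 274;  a_43 = 848;  a_44 = 463
  a_45 = 317;  a_46 = 476;  a_47 = 399;  a_48 = 561;  a_49 = 924;  a_50 = 92
  a_51 = 207;  a_52 = 846;  a_53 = 733;  a_54 = 121;  a_55 = 530;  a_56 = 44
  a_57 = 411;  a_58 = 23;  a_59 = 598;  a_60 = 180;  a_61 = 358;  a_62 = 292
  a_63 = 763;  a_64 = 487;  a_65 = 161;  a_66 = 377;  a_67 = 83;  a_68 = 280
  a_69 = 481;  a_70 = 895;  a_71 = 88;  a_72 = 313;  a_73 = 609;  a_74 = 992
  a_75 = 485;  a_76 = 402;  a_77 = 816;  a_78 = 688;  a_79 = 975;  a_80 = 347
  a_81 = 506;  a_82 = 995;  a_83 = 873;  a_84 = 340;  a_85 = 685;  a_86 = 653
  a_87 = 67;  a_88 = 970;  a_89 = 134;  a_90 = 936;  a_91 = 290;  a_92 = 174
  a_93 = 401;  a_94 = 287;  a_95 = 390;  a_96 = 394;  a_97 = 53;  a_98 = 476
  a_99 = 1;  a_100 = 257;  a_101 = 977;  a_102 = 417;  a_103 = 819;  a_104 = 771
  a_105 = 823;  a_106 = 580;  a_107 = 5;  a_108 = 332;  a_109 = 172;  a_110 = 538
  a_111 = 150;  a_112 = 842;  a_113 = 546;  a_114 = 82;  a_115 = 770;  a_116 = 556
  a_117 = 383;  a_118 = 91;  a_119 = 205;  a_120 = 633;  a_121 = 135;  a_122 = 593
  a_123 = 814;  a_124 = 896;  a_125 = 955;  a_126 = 301;  a_127 = 223;  a_128 = 523
  a_129 = 717;  a_130 = 33;  a_131 = 284;  a_132 = 913;  a_133 = 604;  a_134 = 742
  a_135 = 755;  a_136 = 42;  a_137 = 421;  a_138 = 780;  a_139 = 666;  a_140 = 13
  a_141 = 888;  a_142 = 513;  a_143 = 954;  a_144 = 460;  a_145 = 290;  a_146 = 758
  a_147 = 227;  a_148 = 116;  a_149 = 795;  a_150 = 448;  a_151 = 102;  a_152 = 546
  a_153 = 136;  a_154 = 104;  a_155 = 120;  a_156 = 896;  a_157 = 616;  a_158 = 303
  a_159 = 290;  a_160 = 994;  a_161 = 129;  a_162 = 246;  a_163 = 946;  a_164 = 553
  a_165 = 805;  a_166 = 896;  a_167 = 246;  a_168 = 510;  a_169 = 15;  a_170 = 728
  a_171 = 696;  a_172 = 108;  a_173 = 954;  a_174 = 62;  a_175 = 847;  a_176 = 111
  a_177 = 12;  a_178 = 607;  a_179 = 195;  a_180 = 463;  a_181 = 792;  a_182 = 471
  a_183 = 83;  a_184 = 19;  a_185 = 636;  a_186 = 473;  a_187 = 1005;  a_188 = 520
  a_189 = 929;  a_190 = 529;  a_191 = 511;  a_192 = 571;  a_193 = 365;  a_194 = 653
  a_195 = 648;  a_196 = 692;  a_197 = 296;  a_198 = 239;  a_199 = 320;  a_200 = 309
  a_201 = 383;  a_202 = 130;  a_203 = 793;  a_204 = 108;  a_205 = 329;  a_206 = 444
  a_207 = 531;  a_208 = 862;  a_209 = 953;  a_210 = 141;  a_211 = 857;  a_212 = 630
  a_213 = 299;  a_214 = 905;  a_215 = 252;  a_216 = 430;  a_217 = 533;  a_218 = 784
  a_219 = 467;  a_220 = 245;  a_221 = 952;  a_222 = 939;  a_223 = 195;  a_224 = 908
  a_225 = 682
a_226 = 32·682 + 125·908 + 595·195 = 108
a_227 = 32·108 + 125·682 + 595·908 = 359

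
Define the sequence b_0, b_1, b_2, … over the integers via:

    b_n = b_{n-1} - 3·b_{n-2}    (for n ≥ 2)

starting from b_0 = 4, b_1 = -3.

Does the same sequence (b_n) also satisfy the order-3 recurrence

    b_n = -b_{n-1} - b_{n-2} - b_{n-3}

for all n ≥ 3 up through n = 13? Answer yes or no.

no

Terms b_0..b_13: 4, -3, -15, -6, 39, 57, -60, -231, -51, 642, 795, -1131, -3516, -123
n=3: candidate gives 14, actual b_3 = -6 ✗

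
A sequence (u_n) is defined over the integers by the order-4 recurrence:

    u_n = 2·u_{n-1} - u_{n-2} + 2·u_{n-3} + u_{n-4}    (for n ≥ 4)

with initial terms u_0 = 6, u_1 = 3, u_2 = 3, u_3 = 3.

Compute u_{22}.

u_4 = 2·3 + -1·3 + 2·3 + 1·6 = 15
u_5 = 2·15 + -1·3 + 2·3 + 1·3 = 36
u_6 = 2·36 + -1·15 + 2·3 + 1·3 = 66
u_7 = 2·66 + -1·36 + 2·15 + 1·3 = 129
u_8 = 2·129 + -1·66 + 2·36 + 1·15 = 279
u_9 = 2·279 + -1·129 + 2·66 + 1·36 = 597
u_10 = 2·597 + -1·279 + 2·129 + 1·66 = 1239
u_11 = 2·1239 + -1·597 + 2·279 + 1·129 = 2568
u_12 = 2·2568 + -1·1239 + 2·597 + 1·279 = 5370
u_13 = 2·5370 + -1·2568 + 2·1239 + 1·597 = 11247
u_14 = 2·11247 + -1·5370 + 2·2568 + 1·1239 = 23499
u_15 = 2·23499 + -1·11247 + 2·5370 + 1·2568 = 49059
u_16 = 2·49059 + -1·23499 + 2·11247 + 1·5370 = 102483
u_17 = 2·102483 + -1·49059 + 2·23499 + 1·11247 = 214152
u_18 = 2·214152 + -1·102483 + 2·49059 + 1·23499 = 447438
u_19 = 2·447438 + -1·214152 + 2·102483 + 1·49059 = 934749
u_20 = 2·934749 + -1·447438 + 2·214152 + 1·102483 = 1952847
u_21 = 2·1952847 + -1·934749 + 2·447438 + 1·214152 = 4079973
u_22 = 2·4079973 + -1·1952847 + 2·934749 + 1·447438 = 8524035

8524035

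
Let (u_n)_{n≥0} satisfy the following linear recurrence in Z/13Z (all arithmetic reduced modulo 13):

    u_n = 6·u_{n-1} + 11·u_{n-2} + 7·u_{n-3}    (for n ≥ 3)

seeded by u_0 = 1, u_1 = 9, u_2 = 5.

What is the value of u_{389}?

11

u_3 = 6·5 + 11·9 + 7·1 = 6
u_4 = 6·6 + 11·5 + 7·9 = 11
u_5 = 6·11 + 11·6 + 7·5 = 11
u_6 = 6·11 + 11·11 + 7·6 = 8
u_7 = 6·8 + 11·11 + 7·11 = 12
u_8 = 6·12 + 11·8 + 7·11 = 3
Continuing the recurrence:
  u_9 = 11;  u_10 = 1;  u_11 = 5;  u_12 = 1;  u_13 = 3;  u_14 = 12
  u_15 = 8;  u_16 = 6;  u_17 = 0;  u_18 = 5;  u_19 = 7;  u_20 = 6
  u_21 = 5;  u_22 = 2;  u_23 = 5;  u_24 = 9;  u_25 = 6;  u_26 = 1
  u_27 = 5;  u_28 = 5;  u_29 = 1;  u_30 = 5;  u_31 = 11;  u_32 = 11
  u_33 = 1;  u_34 = 9;  u_35 = 12;  u_36 = 9;  u_37 = 2;  u_38 = 0
  u_39 = 7;  u_40 = 4;  u_41 = 10;  u_42 = 10;  u_43 = 3;  u_44 = 3
  u_45 = 4;  u_46 = 0;  u_47 = 0;  u_48 = 2;  u_49 = 12;  u_50 = 3
  u_51 = 8;  u_52 = 9;  u_53 = 7;  u_54 = 2;  u_55 = 9;  u_56 = 8
  u_57 = 5;  u_58 = 12;  u_59 = 1;  u_60 = 4;  u_61 = 2;  u_62 = 11
  u_63 = 12;  u_64 = 12;  u_65 = 8;  u_66 = 4;  u_67 = 1;  u_68 = 2
  u_69 = 12;  u_70 = 10;  u_71 = 11;  u_72 = 0;  u_73 = 9;  u_74 = 1
  u_75 = 1;  u_76 = 2;  u_77 = 4;  u_78 = 1;  u_79 = 12;  u_80 = 7
  u_81 = 12;  u_82 = 12;  u_83 = 6;  u_84 = 5;  u_85 = 11;  u_86 = 7
  u_87 = 3;  u_88 = 3;  u_89 = 9;  u_90 = 4;  u_91 = 1;  u_92 = 9
  u_93 = 2;  u_94 = 1;  u_95 = 0;  u_96 = 12;  u_97 = 1;  u_98 = 8
  u_99 = 0;  u_100 = 4;  u_101 = 2;  u_102 = 4;  u_103 = 9;  u_104 = 8
  u_105 = 6;  u_106 = 5;  u_107 = 9;  u_108 = 8;  u_109 = 0;  u_110 = 8
  u_111 = 0;  u_112 = 10;  u_113 = 12;  u_114 = 0;  u_115 = 7;  u_116 = 9
  u_117 = 1;  u_118 = 11;  u_119 = 10;  u_120 = 6;  u_121 = 2;  u_122 = 5
  u_123 = 3;  u_124 = 9;  u_125 = 5;  u_126 = 7;  u_127 = 4;  u_128 = 6
  u_129 = 12;  u_130 = 10;  u_131 = 0;  u_132 = 12;  u_133 = 12;  u_134 = 9
  u_135 = 10;  u_136 = 9;  u_137 = 6;  u_138 = 10;  u_139 = 7;  u_140 = 12
  u_141 = 11;  u_142 = 0;  u_143 = 10;  u_144 = 7;  u_145 = 9;  u_146 = 6
  u_147 = 2;  u_148 = 11;  u_149 = 0;  u_150 = 5;  u_151 = 3;  u_152 = 8
  u_153 = 12;  u_154 = 12;  u_155 = 0;  u_156 = 8;  u_157 = 2;  u_158 = 9
  u_159 = 2;  u_160 = 8;  u_161 = 3;  u_162 = 3;  u_163 = 3;  u_164 = 7
  u_165 = 5;  u_166 = 11;  u_167 = 1;  u_168 = 6;  u_169 = 7;  u_170 = 11
  u_171 = 3;  u_172 = 6;  u_173 = 3;  u_174 = 1;  u_175 = 3;  u_176 = 11
  u_177 = 2;  u_178 = 11;  u_179 = 9;  u_180 = 7;  u_181 = 10;  u_182 = 5
  u_183 = 7;  u_184 = 11;  u_185 = 9;  u_186 = 3;  u_187 = 12;  u_188 = 12
  u_189 = 4;  u_190 = 6;  u_191 = 8;  u_192 = 12;  u_193 = 7;  u_194 = 9
  u_195 = 7;  u_196 = 8;  u_197 = 6;  u_198 = 4;  u_199 = 3;  u_200 = 0
  u_201 = 9;  u_202 = 10;  u_203 = 3;  u_204 = 9;  u_205 = 1;  u_206 = 9
  u_207 = 11;  u_208 = 3;  u_209 = 7;  u_210 = 9;  u_211 = 9;  u_212 = 7
  u_213 = 9;  u_214 = 12;  u_215 = 12;  u_216 = 7;  u_217 = 11;  u_218 = 6
  u_219 = 11;  u_220 = 1;  u_221 = 0;  u_222 = 10;  u_223 = 2;  u_224 = 5
  u_225 = 5;  u_226 = 8;  u_227 = 8;  u_228 = 2;  u_229 = 0;  u_230 = 0
  u_231 = 1;  u_232 = 6;  u_233 = 8;  u_234 = 4;  u_235 = 11;  u_236 = 10
  u_237 = 1;  u_238 = 11;  u_239 = 4;  u_240 = 9;  u_241 = 6;  u_242 = 7
  u_243 = 2;  u_244 = 1;  u_245 = 12;  u_246 = 6;  u_247 = 6;  u_248 = 4
  u_249 = 2;  u_250 = 7;  u_251 = 1;  u_252 = 6;  u_253 = 5;  u_254 = 12
  u_255 = 0;  u_256 = 11;  u_257 = 7;  u_258 = 7;  u_259 = 1;  u_260 = 2
  u_261 = 7;  u_262 = 6;  u_263 = 10;  u_264 = 6;  u_265 = 6;  u_266 = 3
  u_267 = 9;  u_268 = 12;  u_269 = 10;  u_270 = 8;  u_271 = 8;  u_272 = 11
  u_273 = 2;  u_274 = 7;  u_275 = 11;  u_276 = 1;  u_277 = 7;  u_278 = 0
  u_279 = 6;  u_280 = 7;  u_281 = 4;  u_282 = 0;  u_283 = 2;  u_284 = 1
  u_285 = 2;  u_286 = 11;  u_287 = 4;  u_288 = 3;  u_289 = 9;  u_290 = 11
  u_291 = 4;  u_292 = 0;  u_293 = 4;  u_294 = 0;  u_295 = 5;  u_296 = 6
  u_297 = 0;  u_298 = 10;  u_299 = 11;  u_300 = 7;  u_301 = 12;  u_302 = 5
  u_303 = 3;  u_304 = 1;  u_305 = 9;  u_306 = 8;  u_307 = 11;  u_308 = 9
  u_309 = 10;  u_310 = 2;  u_311 = 3;  u_312 = 6;  u_313 = 5;  u_314 = 0
  u_315 = 6;  u_316 = 6;  u_317 = 11;  u_318 = 5;  u_319 = 11;  u_320 = 3
  u_321 = 5;  u_322 = 10;  u_323 = 6;  u_324 = 12;  u_325 = 0;  u_326 = 5
  u_327 = 10;  u_328 = 11;  u_329 = 3;  u_330 = 1;  u_331 = 12;  u_332 = 0
  u_333 = 9;  u_334 = 8;  u_335 = 4;  u_336 = 6;  u_337 = 6;  u_338 = 0
  u_339 = 4;  u_340 = 1;  u_341 = 11;  u_342 = 1;  u_343 = 4;  u_344 = 8
  u_345 = 8;  u_346 = 8;  u_347 = 10;  u_348 = 9;  u_349 = 12;  u_350 = 7
  u_351 = 3;  u_352 = 10;  u_353 = 12;  u_354 = 8;  u_355 = 3;  u_356 = 8
  u_357 = 7;  u_358 = 8;  u_359 = 12;  u_360 = 1;  u_361 = 12;  u_362 = 11
  u_363 = 10;  u_364 = 5;  u_365 = 9;  u_366 = 10;  u_367 = 12;  u_368 = 11
  u_369 = 8;  u_370 = 6;  u_371 = 6;  u_372 = 2;  u_373 = 3;  u_374 = 4
  u_375 = 6;  u_376 = 10;  u_377 = 11;  u_378 = 10;  u_379 = 4;  u_380 = 3
  u_381 = 2;  u_382 = 8;  u_383 = 0;  u_384 = 11;  u_385 = 5;  u_386 = 8
  u_387 = 11
u_388 = 6·11 + 11·8 + 7·5 = 7
u_389 = 6·7 + 11·11 + 7·8 = 11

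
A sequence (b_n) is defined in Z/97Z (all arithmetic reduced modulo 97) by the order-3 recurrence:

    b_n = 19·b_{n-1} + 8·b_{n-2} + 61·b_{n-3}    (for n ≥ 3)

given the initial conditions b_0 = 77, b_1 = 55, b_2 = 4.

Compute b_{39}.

b_3 = 19·4 + 8·55 + 61·77 = 72
b_4 = 19·72 + 8·4 + 61·55 = 2
b_5 = 19·2 + 8·72 + 61·4 = 82
b_6 = 19·82 + 8·2 + 61·72 = 49
b_7 = 19·49 + 8·82 + 61·2 = 60
b_8 = 19·60 + 8·49 + 61·82 = 35
b_9 = 19·35 + 8·60 + 61·49 = 60
b_10 = 19·60 + 8·35 + 61·60 = 36
b_11 = 19·36 + 8·60 + 61·35 = 1
b_12 = 19·1 + 8·36 + 61·60 = 87
b_13 = 19·87 + 8·1 + 61·36 = 74
b_14 = 19·74 + 8·87 + 61·1 = 29
b_15 = 19·29 + 8·74 + 61·87 = 48
b_16 = 19·48 + 8·29 + 61·74 = 32
b_17 = 19·32 + 8·48 + 61·29 = 45
b_18 = 19·45 + 8·32 + 61·48 = 62
b_19 = 19·62 + 8·45 + 61·32 = 95
b_20 = 19·95 + 8·62 + 61·45 = 2
b_21 = 19·2 + 8·95 + 61·62 = 21
b_22 = 19·21 + 8·2 + 61·95 = 2
b_23 = 19·2 + 8·21 + 61·2 = 37
b_24 = 19·37 + 8·2 + 61·21 = 60
b_25 = 19·60 + 8·37 + 61·2 = 6
b_26 = 19·6 + 8·60 + 61·37 = 38
b_27 = 19·38 + 8·6 + 61·60 = 65
b_28 = 19·65 + 8·38 + 61·6 = 62
b_29 = 19·62 + 8·65 + 61·38 = 39
b_30 = 19·39 + 8·62 + 61·65 = 61
b_31 = 19·61 + 8·39 + 61·62 = 15
b_32 = 19·15 + 8·61 + 61·39 = 48
b_33 = 19·48 + 8·15 + 61·61 = 0
b_34 = 19·0 + 8·48 + 61·15 = 38
b_35 = 19·38 + 8·0 + 61·48 = 61
b_36 = 19·61 + 8·38 + 61·0 = 8
b_37 = 19·8 + 8·61 + 61·38 = 48
b_38 = 19·48 + 8·8 + 61·61 = 41
b_39 = 19·41 + 8·48 + 61·8 = 2

2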